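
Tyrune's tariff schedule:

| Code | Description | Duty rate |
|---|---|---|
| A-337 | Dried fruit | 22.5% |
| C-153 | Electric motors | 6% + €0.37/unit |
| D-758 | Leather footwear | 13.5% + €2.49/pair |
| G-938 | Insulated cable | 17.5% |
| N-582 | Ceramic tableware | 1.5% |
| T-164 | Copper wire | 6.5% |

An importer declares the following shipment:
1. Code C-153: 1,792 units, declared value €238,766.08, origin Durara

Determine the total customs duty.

€14,989.00

Line 1 (C-153, Durara, 1,792 units, €238,766.08):
Base rate for C-153 is 6% + €0.37/unit.
Duty = €238,766.08 × 6% + 1,792 × €0.37 = €14,989.00.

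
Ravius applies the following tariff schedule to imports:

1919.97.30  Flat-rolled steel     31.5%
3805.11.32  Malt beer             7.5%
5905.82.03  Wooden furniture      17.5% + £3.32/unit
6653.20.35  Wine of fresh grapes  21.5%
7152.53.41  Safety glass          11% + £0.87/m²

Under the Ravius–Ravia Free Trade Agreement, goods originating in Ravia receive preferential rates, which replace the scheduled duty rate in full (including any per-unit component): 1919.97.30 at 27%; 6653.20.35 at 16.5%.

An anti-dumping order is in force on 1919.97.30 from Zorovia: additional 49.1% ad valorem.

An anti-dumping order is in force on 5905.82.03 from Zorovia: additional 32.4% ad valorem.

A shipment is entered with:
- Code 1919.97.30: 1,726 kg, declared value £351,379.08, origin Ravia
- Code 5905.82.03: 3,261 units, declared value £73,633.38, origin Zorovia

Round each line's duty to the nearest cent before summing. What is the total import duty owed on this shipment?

£142,441.93

Line 1 (1919.97.30, Ravia, 1,726 kg, £351,379.08):
Base rate for 1919.97.30 is 31.5%.
Origin Ravia qualifies under the Ravius–Ravia agreement and 1919.97.30 is covered: preferential rate 27% applies instead.
The additional-duty order on 1919.97.30 targets Zorovia, not Ravia; it does not apply.
Duty = £351,379.08 × 27% = £94,872.35.
Line 2 (5905.82.03, Zorovia, 3,261 units, £73,633.38):
Base rate for 5905.82.03 is 17.5% + £3.32/unit.
Additional duty on 5905.82.03 from Zorovia: +32.4%. Applied ad valorem rate: 17.5% + 32.4% = 49.9%.
Duty = £73,633.38 × 49.9% + 3,261 × £3.32 = £47,569.58.
Total = £94,872.35 + £47,569.58 = £142,441.93.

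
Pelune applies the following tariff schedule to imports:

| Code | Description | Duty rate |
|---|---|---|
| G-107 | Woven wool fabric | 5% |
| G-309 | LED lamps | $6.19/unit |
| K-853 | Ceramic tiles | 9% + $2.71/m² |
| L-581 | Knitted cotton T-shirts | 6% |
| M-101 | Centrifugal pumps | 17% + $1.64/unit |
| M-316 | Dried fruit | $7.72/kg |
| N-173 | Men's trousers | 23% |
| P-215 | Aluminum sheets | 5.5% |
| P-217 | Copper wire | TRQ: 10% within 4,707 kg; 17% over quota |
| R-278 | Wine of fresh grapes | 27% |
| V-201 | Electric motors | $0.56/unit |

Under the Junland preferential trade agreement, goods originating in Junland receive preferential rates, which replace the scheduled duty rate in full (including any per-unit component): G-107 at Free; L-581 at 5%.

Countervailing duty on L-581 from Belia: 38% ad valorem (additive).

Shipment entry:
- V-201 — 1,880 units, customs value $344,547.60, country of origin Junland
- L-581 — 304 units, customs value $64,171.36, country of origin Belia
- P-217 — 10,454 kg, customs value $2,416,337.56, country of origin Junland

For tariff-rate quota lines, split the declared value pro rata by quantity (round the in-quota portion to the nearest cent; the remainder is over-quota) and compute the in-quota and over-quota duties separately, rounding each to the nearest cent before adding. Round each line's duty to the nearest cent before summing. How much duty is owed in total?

Line 1 (V-201, Junland, 1,880 units, $344,547.60):
Base rate for V-201 is $0.56/unit.
Origin Junland is the FTA partner but V-201 is not on the preference list; base rate stands.
Duty = 1,880 × $0.56 = $1,052.80.
Line 2 (L-581, Belia, 304 units, $64,171.36):
Base rate for L-581 is 6%.
L-581 has an FTA preferential rate, but origin Belia is not Junland; base rate stands.
Additional duty on L-581 from Belia: +38%. Applied ad valorem rate: 6% + 38% = 44%.
Duty = $64,171.36 × 44% = $28,235.40.
Line 3 (P-217, Junland, 10,454 kg, $2,416,337.56):
Code P-217 is under a tariff-rate quota (threshold 4,707 kg). In-quota: 4,707 kg at 10%; over-quota: 5,747 kg at 17%.
Pro-rata value split: in-quota = $2,416,337.56 × 4,707/10,454 = $1,087,975.98; over-quota = $2,416,337.56 − $1,087,975.98 = $1,328,361.58.
In-quota duty = $1,087,975.98 × 10% = $108,797.60. Over-quota duty = $1,328,361.58 × 17% = $225,821.47.
Line duty = $108,797.60 + $225,821.47 = $334,619.07.
Total = $1,052.80 + $28,235.40 + $334,619.07 = $363,907.27.

$363,907.27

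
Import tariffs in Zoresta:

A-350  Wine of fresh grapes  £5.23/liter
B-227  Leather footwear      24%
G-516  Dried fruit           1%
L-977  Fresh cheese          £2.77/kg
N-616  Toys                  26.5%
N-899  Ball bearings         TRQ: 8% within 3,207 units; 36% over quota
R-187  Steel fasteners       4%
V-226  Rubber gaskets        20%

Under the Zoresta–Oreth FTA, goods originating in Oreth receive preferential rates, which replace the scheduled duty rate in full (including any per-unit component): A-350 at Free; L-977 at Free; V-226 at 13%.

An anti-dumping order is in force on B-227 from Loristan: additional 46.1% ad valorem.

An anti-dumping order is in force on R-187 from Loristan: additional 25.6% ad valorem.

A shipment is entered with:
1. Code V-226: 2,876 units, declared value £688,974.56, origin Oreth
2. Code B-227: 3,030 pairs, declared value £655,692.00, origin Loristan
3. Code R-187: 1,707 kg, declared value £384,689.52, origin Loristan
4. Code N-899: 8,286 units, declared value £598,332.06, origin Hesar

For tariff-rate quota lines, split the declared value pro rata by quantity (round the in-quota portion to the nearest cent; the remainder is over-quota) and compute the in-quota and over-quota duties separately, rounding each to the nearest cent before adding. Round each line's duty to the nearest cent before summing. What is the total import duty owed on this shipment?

Line 1 (V-226, Oreth, 2,876 units, £688,974.56):
Base rate for V-226 is 20%.
Origin Oreth qualifies under the Zoresta–Oreth agreement and V-226 is covered: preferential rate 13% applies instead.
Duty = £688,974.56 × 13% = £89,566.69.
Line 2 (B-227, Loristan, 3,030 pairs, £655,692.00):
Base rate for B-227 is 24%.
Additional duty on B-227 from Loristan: +46.1%. Applied ad valorem rate: 24% + 46.1% = 70.1%.
Duty = £655,692.00 × 70.1% = £459,640.09.
Line 3 (R-187, Loristan, 1,707 kg, £384,689.52):
Base rate for R-187 is 4%.
Additional duty on R-187 from Loristan: +25.6%. Applied ad valorem rate: 4% + 25.6% = 29.6%.
Duty = £384,689.52 × 29.6% = £113,868.10.
Line 4 (N-899, Hesar, 8,286 units, £598,332.06):
Code N-899 is under a tariff-rate quota (threshold 3,207 units). In-quota: 3,207 units at 8%; over-quota: 5,079 units at 36%.
Pro-rata value split: in-quota = £598,332.06 × 3,207/8,286 = £231,577.47; over-quota = £598,332.06 − £231,577.47 = £366,754.59.
In-quota duty = £231,577.47 × 8% = £18,526.20. Over-quota duty = £366,754.59 × 36% = £132,031.65.
Line duty = £18,526.20 + £132,031.65 = £150,557.85.
Total = £89,566.69 + £459,640.09 + £113,868.10 + £150,557.85 = £813,632.73.

£813,632.73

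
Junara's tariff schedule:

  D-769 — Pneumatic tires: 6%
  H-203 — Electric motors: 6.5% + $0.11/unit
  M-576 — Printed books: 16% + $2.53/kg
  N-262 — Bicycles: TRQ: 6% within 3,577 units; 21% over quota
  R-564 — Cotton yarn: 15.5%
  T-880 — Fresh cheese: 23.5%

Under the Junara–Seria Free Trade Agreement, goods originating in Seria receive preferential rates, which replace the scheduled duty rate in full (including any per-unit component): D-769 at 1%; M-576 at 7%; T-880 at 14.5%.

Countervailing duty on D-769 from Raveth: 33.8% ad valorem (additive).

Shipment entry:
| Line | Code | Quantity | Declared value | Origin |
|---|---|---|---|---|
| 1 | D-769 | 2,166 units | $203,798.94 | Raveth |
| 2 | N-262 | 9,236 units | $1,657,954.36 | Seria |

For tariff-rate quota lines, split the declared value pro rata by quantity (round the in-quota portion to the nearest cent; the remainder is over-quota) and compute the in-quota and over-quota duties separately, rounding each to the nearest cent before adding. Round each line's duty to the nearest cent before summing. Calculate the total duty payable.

$332,966.31

Line 1 (D-769, Raveth, 2,166 units, $203,798.94):
Base rate for D-769 is 6%.
D-769 has an FTA preferential rate, but origin Raveth is not Seria; base rate stands.
Additional duty on D-769 from Raveth: +33.8%. Applied ad valorem rate: 6% + 33.8% = 39.8%.
Duty = $203,798.94 × 39.8% = $81,111.98.
Line 2 (N-262, Seria, 9,236 units, $1,657,954.36):
Code N-262 is under a tariff-rate quota (threshold 3,577 units). In-quota: 3,577 units at 6%; over-quota: 5,659 units at 21%.
Pro-rata value split: in-quota = $1,657,954.36 × 3,577/9,236 = $642,107.27; over-quota = $1,657,954.36 − $642,107.27 = $1,015,847.09.
In-quota duty = $642,107.27 × 6% = $38,526.44. Over-quota duty = $1,015,847.09 × 21% = $213,327.89.
Line duty = $38,526.44 + $213,327.89 = $251,854.33.
Total = $81,111.98 + $251,854.33 = $332,966.31.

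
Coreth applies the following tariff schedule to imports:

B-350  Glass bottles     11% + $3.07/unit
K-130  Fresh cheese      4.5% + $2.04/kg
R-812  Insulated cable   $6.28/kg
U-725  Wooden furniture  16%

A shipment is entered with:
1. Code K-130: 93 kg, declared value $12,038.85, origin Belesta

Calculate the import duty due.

Line 1 (K-130, Belesta, 93 kg, $12,038.85):
Base rate for K-130 is 4.5% + $2.04/kg.
Duty = $12,038.85 × 4.5% + 93 × $2.04 = $731.47.

$731.47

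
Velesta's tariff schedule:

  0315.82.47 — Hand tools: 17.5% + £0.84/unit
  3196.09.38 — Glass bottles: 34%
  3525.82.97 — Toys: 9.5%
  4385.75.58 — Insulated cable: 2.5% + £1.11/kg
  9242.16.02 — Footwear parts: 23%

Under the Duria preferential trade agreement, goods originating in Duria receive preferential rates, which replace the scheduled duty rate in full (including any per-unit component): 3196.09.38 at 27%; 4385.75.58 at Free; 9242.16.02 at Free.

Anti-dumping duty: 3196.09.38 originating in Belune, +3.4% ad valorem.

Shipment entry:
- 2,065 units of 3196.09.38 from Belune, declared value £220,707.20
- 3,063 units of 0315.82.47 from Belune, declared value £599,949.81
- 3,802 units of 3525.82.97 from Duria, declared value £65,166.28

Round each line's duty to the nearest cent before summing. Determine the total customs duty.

Line 1 (3196.09.38, Belune, 2,065 units, £220,707.20):
Base rate for 3196.09.38 is 34%.
3196.09.38 has an FTA preferential rate, but origin Belune is not Duria; base rate stands.
Additional duty on 3196.09.38 from Belune: +3.4%. Applied ad valorem rate: 34% + 3.4% = 37.4%.
Duty = £220,707.20 × 37.4% = £82,544.49.
Line 2 (0315.82.47, Belune, 3,063 units, £599,949.81):
Base rate for 0315.82.47 is 17.5% + £0.84/unit.
Duty = £599,949.81 × 17.5% + 3,063 × £0.84 = £107,564.14.
Line 3 (3525.82.97, Duria, 3,802 units, £65,166.28):
Base rate for 3525.82.97 is 9.5%.
Origin Duria is the FTA partner but 3525.82.97 is not on the preference list; base rate stands.
Duty = £65,166.28 × 9.5% = £6,190.80.
Total = £82,544.49 + £107,564.14 + £6,190.80 = £196,299.43.

£196,299.43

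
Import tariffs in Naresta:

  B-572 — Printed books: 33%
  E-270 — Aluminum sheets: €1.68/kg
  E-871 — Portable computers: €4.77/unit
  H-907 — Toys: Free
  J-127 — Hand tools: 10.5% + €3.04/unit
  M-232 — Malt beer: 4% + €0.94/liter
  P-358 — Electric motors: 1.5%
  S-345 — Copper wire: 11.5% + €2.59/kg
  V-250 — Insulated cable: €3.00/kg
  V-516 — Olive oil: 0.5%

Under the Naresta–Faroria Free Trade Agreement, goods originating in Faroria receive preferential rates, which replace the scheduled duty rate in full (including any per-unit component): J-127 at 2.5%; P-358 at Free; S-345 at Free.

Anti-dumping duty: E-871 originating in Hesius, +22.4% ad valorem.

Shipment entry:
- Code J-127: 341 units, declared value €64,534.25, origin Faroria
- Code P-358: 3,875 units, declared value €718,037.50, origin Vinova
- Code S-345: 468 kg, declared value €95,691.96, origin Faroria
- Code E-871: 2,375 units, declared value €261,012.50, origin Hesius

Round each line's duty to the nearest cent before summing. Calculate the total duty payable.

€82,179.47

Line 1 (J-127, Faroria, 341 units, €64,534.25):
Base rate for J-127 is 10.5% + €3.04/unit.
Origin Faroria qualifies under the Naresta–Faroria agreement and J-127 is covered: preferential rate 2.5% applies instead.
Duty = €64,534.25 × 2.5% = €1,613.36.
Line 2 (P-358, Vinova, 3,875 units, €718,037.50):
Base rate for P-358 is 1.5%.
P-358 has an FTA preferential rate, but origin Vinova is not Faroria; base rate stands.
Duty = €718,037.50 × 1.5% = €10,770.56.
Line 3 (S-345, Faroria, 468 kg, €95,691.96):
Base rate for S-345 is 11.5% + €2.59/kg.
Origin Faroria qualifies under the Naresta–Faroria agreement and S-345 is covered: preferential rate Free applies instead.
Duty = €95,691.96 × 0% = €0.00.
Line 4 (E-871, Hesius, 2,375 units, €261,012.50):
Base rate for E-871 is €4.77/unit.
Additional duty on E-871 from Hesius: +22.4% ad valorem. Applied ad valorem rate = 22.4%.
Duty = €261,012.50 × 22.4% + 2,375 × €4.77 = €69,795.55.
Total = €1,613.36 + €10,770.56 + €0.00 + €69,795.55 = €82,179.47.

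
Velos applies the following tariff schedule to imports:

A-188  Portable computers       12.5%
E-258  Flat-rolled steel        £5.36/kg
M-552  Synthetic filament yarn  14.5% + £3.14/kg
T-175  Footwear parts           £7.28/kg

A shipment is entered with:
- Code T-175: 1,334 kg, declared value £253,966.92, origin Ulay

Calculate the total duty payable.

£9,711.52

Line 1 (T-175, Ulay, 1,334 kg, £253,966.92):
Base rate for T-175 is £7.28/kg.
Duty = 1,334 × £7.28 = £9,711.52.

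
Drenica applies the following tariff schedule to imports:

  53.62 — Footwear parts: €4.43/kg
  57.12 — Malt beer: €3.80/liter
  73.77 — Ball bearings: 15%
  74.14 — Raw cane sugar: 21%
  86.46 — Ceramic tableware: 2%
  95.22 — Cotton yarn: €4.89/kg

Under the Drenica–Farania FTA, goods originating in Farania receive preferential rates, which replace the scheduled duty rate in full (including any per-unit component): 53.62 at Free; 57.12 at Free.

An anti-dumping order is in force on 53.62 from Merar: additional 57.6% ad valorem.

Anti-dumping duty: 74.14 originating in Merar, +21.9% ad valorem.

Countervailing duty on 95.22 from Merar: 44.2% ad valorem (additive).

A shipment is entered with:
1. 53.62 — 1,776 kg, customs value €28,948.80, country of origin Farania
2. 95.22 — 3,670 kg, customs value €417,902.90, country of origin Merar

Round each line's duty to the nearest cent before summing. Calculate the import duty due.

Line 1 (53.62, Farania, 1,776 kg, €28,948.80):
Base rate for 53.62 is €4.43/kg.
Origin Farania qualifies under the Drenica–Farania agreement and 53.62 is covered: preferential rate Free applies instead.
The additional-duty order on 53.62 targets Merar, not Farania; it does not apply.
Duty = €28,948.80 × 0% = €0.00.
Line 2 (95.22, Merar, 3,670 kg, €417,902.90):
Base rate for 95.22 is €4.89/kg.
Additional duty on 95.22 from Merar: +44.2% ad valorem. Applied ad valorem rate = 44.2%.
Duty = €417,902.90 × 44.2% + 3,670 × €4.89 = €202,659.38.
Total = €0.00 + €202,659.38 = €202,659.38.

€202,659.38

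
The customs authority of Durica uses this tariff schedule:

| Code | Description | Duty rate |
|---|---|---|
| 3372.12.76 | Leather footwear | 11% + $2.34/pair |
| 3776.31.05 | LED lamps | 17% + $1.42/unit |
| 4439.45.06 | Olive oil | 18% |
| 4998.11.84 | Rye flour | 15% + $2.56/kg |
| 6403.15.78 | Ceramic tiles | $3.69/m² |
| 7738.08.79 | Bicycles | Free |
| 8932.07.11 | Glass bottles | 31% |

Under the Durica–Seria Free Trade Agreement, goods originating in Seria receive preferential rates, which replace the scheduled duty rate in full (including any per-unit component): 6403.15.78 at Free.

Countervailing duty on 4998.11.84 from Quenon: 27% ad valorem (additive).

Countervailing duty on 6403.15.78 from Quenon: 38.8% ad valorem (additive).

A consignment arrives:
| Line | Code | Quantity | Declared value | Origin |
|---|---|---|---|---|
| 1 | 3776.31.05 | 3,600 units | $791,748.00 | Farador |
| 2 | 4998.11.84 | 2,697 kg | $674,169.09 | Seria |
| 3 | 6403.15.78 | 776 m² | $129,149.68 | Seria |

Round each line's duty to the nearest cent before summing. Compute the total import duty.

$247,738.84

Line 1 (3776.31.05, Farador, 3,600 units, $791,748.00):
Base rate for 3776.31.05 is 17% + $1.42/unit.
Duty = $791,748.00 × 17% + 3,600 × $1.42 = $139,709.16.
Line 2 (4998.11.84, Seria, 2,697 kg, $674,169.09):
Base rate for 4998.11.84 is 15% + $2.56/kg.
Origin Seria is the FTA partner but 4998.11.84 is not on the preference list; base rate stands.
The additional-duty order on 4998.11.84 targets Quenon, not Seria; it does not apply.
Duty = $674,169.09 × 15% + 2,697 × $2.56 = $108,029.68.
Line 3 (6403.15.78, Seria, 776 m², $129,149.68):
Base rate for 6403.15.78 is $3.69/m².
Origin Seria qualifies under the Durica–Seria agreement and 6403.15.78 is covered: preferential rate Free applies instead.
The additional-duty order on 6403.15.78 targets Quenon, not Seria; it does not apply.
Duty = $129,149.68 × 0% = $0.00.
Total = $139,709.16 + $108,029.68 + $0.00 = $247,738.84.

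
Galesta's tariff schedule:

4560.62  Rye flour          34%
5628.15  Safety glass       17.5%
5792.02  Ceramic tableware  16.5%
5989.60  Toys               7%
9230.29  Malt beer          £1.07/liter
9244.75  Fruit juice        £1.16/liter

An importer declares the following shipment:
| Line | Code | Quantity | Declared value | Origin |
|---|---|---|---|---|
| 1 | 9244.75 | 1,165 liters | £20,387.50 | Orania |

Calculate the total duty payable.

£1,351.40

Line 1 (9244.75, Orania, 1,165 liters, £20,387.50):
Base rate for 9244.75 is £1.16/liter.
Duty = 1,165 × £1.16 = £1,351.40.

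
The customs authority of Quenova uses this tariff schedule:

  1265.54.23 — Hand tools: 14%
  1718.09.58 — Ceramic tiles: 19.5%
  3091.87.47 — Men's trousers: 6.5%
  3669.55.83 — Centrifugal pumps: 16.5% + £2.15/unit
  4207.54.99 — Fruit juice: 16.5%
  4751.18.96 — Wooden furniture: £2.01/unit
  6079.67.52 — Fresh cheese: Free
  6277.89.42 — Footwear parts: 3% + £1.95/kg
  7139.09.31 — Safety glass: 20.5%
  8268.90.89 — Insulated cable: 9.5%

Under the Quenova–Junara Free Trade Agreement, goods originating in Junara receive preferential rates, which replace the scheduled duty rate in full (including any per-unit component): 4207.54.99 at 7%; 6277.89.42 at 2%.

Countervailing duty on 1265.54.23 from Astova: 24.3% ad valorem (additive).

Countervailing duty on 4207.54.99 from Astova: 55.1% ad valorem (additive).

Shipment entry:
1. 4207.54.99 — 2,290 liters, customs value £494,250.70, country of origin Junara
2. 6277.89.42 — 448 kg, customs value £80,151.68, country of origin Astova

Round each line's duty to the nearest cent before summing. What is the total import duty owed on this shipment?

£37,875.70

Line 1 (4207.54.99, Junara, 2,290 liters, £494,250.70):
Base rate for 4207.54.99 is 16.5%.
Origin Junara qualifies under the Quenova–Junara agreement and 4207.54.99 is covered: preferential rate 7% applies instead.
The additional-duty order on 4207.54.99 targets Astova, not Junara; it does not apply.
Duty = £494,250.70 × 7% = £34,597.55.
Line 2 (6277.89.42, Astova, 448 kg, £80,151.68):
Base rate for 6277.89.42 is 3% + £1.95/kg.
6277.89.42 has an FTA preferential rate, but origin Astova is not Junara; base rate stands.
Duty = £80,151.68 × 3% + 448 × £1.95 = £3,278.15.
Total = £34,597.55 + £3,278.15 = £37,875.70.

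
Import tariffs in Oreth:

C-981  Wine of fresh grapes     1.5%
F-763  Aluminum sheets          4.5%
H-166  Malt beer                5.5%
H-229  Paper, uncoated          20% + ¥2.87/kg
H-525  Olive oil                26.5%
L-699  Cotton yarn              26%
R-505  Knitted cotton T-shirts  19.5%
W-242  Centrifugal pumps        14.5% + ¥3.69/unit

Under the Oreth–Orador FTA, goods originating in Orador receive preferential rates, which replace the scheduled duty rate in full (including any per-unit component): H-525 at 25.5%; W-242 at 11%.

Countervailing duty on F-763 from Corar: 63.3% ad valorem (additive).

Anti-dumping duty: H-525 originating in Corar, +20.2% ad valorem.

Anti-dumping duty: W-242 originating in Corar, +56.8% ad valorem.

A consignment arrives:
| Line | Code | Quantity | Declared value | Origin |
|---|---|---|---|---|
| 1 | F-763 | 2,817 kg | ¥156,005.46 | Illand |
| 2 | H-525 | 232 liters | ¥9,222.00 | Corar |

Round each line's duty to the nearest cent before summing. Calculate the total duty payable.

¥11,326.92

Line 1 (F-763, Illand, 2,817 kg, ¥156,005.46):
Base rate for F-763 is 4.5%.
The additional-duty order on F-763 targets Corar, not Illand; it does not apply.
Duty = ¥156,005.46 × 4.5% = ¥7,020.25.
Line 2 (H-525, Corar, 232 liters, ¥9,222.00):
Base rate for H-525 is 26.5%.
H-525 has an FTA preferential rate, but origin Corar is not Orador; base rate stands.
Additional duty on H-525 from Corar: +20.2%. Applied ad valorem rate: 26.5% + 20.2% = 46.7%.
Duty = ¥9,222.00 × 46.7% = ¥4,306.67.
Total = ¥7,020.25 + ¥4,306.67 = ¥11,326.92.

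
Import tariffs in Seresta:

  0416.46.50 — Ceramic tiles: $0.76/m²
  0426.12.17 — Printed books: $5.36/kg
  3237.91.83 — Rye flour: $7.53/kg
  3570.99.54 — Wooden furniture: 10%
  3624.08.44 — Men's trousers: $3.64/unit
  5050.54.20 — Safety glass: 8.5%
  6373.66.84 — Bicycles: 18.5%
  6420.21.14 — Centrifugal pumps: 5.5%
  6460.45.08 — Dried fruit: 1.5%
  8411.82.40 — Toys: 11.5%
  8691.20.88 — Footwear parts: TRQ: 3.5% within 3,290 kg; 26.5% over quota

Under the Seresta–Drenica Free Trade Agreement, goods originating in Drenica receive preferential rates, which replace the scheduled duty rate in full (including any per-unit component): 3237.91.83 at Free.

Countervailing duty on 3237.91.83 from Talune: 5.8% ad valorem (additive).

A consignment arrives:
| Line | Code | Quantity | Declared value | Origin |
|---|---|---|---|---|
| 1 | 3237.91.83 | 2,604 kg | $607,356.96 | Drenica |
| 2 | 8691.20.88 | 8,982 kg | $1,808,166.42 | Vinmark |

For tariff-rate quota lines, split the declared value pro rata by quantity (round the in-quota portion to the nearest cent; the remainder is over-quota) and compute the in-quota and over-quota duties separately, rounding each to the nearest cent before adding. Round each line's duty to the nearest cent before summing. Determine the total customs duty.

$326,832.83

Line 1 (3237.91.83, Drenica, 2,604 kg, $607,356.96):
Base rate for 3237.91.83 is $7.53/kg.
Origin Drenica qualifies under the Seresta–Drenica agreement and 3237.91.83 is covered: preferential rate Free applies instead.
The additional-duty order on 3237.91.83 targets Talune, not Drenica; it does not apply.
Duty = $607,356.96 × 0% = $0.00.
Line 2 (8691.20.88, Vinmark, 8,982 kg, $1,808,166.42):
Code 8691.20.88 is under a tariff-rate quota (threshold 3,290 kg). In-quota: 3,290 kg at 3.5%; over-quota: 5,692 kg at 26.5%.
Pro-rata value split: in-quota = $1,808,166.42 × 3,290/8,982 = $662,309.90; over-quota = $1,808,166.42 − $662,309.90 = $1,145,856.52.
In-quota duty = $662,309.90 × 3.5% = $23,180.85. Over-quota duty = $1,145,856.52 × 26.5% = $303,651.98.
Line duty = $23,180.85 + $303,651.98 = $326,832.83.
Total = $0.00 + $326,832.83 = $326,832.83.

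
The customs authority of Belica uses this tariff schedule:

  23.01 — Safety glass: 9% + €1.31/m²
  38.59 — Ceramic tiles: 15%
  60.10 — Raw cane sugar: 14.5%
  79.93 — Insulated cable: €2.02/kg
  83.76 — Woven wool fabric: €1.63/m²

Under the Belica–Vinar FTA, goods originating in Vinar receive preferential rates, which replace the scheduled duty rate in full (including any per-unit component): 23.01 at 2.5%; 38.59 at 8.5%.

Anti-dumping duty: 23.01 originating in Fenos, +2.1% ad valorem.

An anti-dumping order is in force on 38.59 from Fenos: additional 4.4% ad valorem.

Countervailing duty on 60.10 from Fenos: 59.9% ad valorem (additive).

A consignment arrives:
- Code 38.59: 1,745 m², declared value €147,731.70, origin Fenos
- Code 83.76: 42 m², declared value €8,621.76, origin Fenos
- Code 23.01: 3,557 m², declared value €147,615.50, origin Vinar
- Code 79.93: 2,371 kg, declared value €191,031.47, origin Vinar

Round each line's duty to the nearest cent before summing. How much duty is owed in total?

€37,208.22

Line 1 (38.59, Fenos, 1,745 m², €147,731.70):
Base rate for 38.59 is 15%.
38.59 has an FTA preferential rate, but origin Fenos is not Vinar; base rate stands.
Additional duty on 38.59 from Fenos: +4.4%. Applied ad valorem rate: 15% + 4.4% = 19.4%.
Duty = €147,731.70 × 19.4% = €28,659.95.
Line 2 (83.76, Fenos, 42 m², €8,621.76):
Base rate for 83.76 is €1.63/m².
Duty = 42 × €1.63 = €68.46.
Line 3 (23.01, Vinar, 3,557 m², €147,615.50):
Base rate for 23.01 is 9% + €1.31/m².
Origin Vinar qualifies under the Belica–Vinar agreement and 23.01 is covered: preferential rate 2.5% applies instead.
The additional-duty order on 23.01 targets Fenos, not Vinar; it does not apply.
Duty = €147,615.50 × 2.5% = €3,690.39.
Line 4 (79.93, Vinar, 2,371 kg, €191,031.47):
Base rate for 79.93 is €2.02/kg.
Origin Vinar is the FTA partner but 79.93 is not on the preference list; base rate stands.
Duty = 2,371 × €2.02 = €4,789.42.
Total = €28,659.95 + €68.46 + €3,690.39 + €4,789.42 = €37,208.22.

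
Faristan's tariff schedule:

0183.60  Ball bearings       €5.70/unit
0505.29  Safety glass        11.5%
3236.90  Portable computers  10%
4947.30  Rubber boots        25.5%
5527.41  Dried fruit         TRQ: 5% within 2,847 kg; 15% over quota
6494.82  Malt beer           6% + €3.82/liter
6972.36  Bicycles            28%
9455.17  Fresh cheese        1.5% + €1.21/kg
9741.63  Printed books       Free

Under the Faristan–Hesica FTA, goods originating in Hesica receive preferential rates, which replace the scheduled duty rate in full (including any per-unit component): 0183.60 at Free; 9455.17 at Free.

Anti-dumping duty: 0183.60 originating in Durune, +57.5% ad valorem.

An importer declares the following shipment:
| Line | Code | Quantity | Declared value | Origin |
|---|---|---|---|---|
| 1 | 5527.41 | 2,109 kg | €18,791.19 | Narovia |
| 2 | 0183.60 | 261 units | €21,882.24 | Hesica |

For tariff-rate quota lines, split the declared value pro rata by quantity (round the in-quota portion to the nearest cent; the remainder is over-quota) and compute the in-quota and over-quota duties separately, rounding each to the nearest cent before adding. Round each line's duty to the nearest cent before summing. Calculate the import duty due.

Line 1 (5527.41, Narovia, 2,109 kg, €18,791.19):
Code 5527.41 is under a tariff-rate quota (threshold 2,847 kg). Quantity 2,109 kg is within the quota, so the in-quota rate 5% applies to the full value.
Duty = €18,791.19 × 5% = €939.56.
Line 2 (0183.60, Hesica, 261 units, €21,882.24):
Base rate for 0183.60 is €5.70/unit.
Origin Hesica qualifies under the Faristan–Hesica agreement and 0183.60 is covered: preferential rate Free applies instead.
The additional-duty order on 0183.60 targets Durune, not Hesica; it does not apply.
Duty = €21,882.24 × 0% = €0.00.
Total = €939.56 + €0.00 = €939.56.

€939.56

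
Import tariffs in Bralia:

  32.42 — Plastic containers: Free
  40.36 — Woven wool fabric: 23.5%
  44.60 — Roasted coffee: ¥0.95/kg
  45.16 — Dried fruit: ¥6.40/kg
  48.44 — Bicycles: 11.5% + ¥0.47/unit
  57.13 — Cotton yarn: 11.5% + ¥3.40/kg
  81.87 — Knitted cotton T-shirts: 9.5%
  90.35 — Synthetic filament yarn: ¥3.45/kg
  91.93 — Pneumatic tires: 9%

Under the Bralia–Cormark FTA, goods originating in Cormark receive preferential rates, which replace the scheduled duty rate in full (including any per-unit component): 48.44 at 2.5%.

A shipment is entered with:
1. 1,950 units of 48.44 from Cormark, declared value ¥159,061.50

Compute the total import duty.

Line 1 (48.44, Cormark, 1,950 units, ¥159,061.50):
Base rate for 48.44 is 11.5% + ¥0.47/unit.
Origin Cormark qualifies under the Bralia–Cormark agreement and 48.44 is covered: preferential rate 2.5% applies instead.
Duty = ¥159,061.50 × 2.5% = ¥3,976.54.

¥3,976.54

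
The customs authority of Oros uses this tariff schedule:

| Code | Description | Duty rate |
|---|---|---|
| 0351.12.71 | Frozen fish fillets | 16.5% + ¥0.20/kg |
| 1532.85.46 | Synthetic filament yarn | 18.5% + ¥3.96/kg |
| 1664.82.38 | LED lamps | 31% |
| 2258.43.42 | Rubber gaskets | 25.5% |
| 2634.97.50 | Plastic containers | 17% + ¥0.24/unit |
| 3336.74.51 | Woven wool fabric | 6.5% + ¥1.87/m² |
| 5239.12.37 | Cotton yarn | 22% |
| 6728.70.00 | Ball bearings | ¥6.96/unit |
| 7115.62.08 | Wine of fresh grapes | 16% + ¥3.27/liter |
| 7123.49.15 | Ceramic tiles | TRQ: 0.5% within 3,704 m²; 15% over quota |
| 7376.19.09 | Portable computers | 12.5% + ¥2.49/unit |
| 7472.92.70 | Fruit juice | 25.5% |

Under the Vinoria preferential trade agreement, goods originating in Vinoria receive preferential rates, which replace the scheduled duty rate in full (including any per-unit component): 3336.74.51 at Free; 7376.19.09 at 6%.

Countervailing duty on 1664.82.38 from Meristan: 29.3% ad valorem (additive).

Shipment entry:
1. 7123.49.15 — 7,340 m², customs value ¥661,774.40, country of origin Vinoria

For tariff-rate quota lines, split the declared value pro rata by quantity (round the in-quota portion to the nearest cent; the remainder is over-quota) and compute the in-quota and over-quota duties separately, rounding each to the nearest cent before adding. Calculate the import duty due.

¥50,843.02

Line 1 (7123.49.15, Vinoria, 7,340 m², ¥661,774.40):
Code 7123.49.15 is under a tariff-rate quota (threshold 3,704 m²). In-quota: 3,704 m² at 0.5%; over-quota: 3,636 m² at 15%.
Pro-rata value split: in-quota = ¥661,774.40 × 3,704/7,340 = ¥333,952.64; over-quota = ¥661,774.40 − ¥333,952.64 = ¥327,821.76.
In-quota duty = ¥333,952.64 × 0.5% = ¥1,669.76. Over-quota duty = ¥327,821.76 × 15% = ¥49,173.26.
Line duty = ¥1,669.76 + ¥49,173.26 = ¥50,843.02.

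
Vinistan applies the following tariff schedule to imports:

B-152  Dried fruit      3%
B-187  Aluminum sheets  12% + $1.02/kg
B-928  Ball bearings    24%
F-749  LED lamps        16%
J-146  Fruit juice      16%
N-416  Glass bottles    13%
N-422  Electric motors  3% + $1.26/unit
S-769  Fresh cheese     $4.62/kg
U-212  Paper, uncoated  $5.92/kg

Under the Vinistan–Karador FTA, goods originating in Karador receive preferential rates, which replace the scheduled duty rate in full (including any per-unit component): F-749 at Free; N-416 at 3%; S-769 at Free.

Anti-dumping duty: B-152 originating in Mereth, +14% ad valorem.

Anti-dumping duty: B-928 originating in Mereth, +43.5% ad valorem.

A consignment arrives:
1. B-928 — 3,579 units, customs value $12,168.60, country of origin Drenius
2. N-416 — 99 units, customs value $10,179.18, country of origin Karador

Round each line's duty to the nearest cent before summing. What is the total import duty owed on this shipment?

$3,225.84

Line 1 (B-928, Drenius, 3,579 units, $12,168.60):
Base rate for B-928 is 24%.
The additional-duty order on B-928 targets Mereth, not Drenius; it does not apply.
Duty = $12,168.60 × 24% = $2,920.46.
Line 2 (N-416, Karador, 99 units, $10,179.18):
Base rate for N-416 is 13%.
Origin Karador qualifies under the Vinistan–Karador agreement and N-416 is covered: preferential rate 3% applies instead.
Duty = $10,179.18 × 3% = $305.38.
Total = $2,920.46 + $305.38 = $3,225.84.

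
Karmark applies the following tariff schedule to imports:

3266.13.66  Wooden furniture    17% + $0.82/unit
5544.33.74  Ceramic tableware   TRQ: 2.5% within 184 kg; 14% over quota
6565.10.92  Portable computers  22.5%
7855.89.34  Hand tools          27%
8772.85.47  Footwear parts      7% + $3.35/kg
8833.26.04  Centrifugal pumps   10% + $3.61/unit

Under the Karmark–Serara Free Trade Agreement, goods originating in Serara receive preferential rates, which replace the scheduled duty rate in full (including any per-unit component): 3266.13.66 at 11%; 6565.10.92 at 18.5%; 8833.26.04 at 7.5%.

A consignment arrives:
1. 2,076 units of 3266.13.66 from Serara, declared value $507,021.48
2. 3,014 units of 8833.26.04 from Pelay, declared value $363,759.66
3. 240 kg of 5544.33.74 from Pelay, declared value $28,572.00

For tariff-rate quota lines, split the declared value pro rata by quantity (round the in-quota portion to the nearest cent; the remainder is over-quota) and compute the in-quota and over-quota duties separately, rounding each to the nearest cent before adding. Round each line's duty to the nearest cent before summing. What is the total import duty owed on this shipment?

Line 1 (3266.13.66, Serara, 2,076 units, $507,021.48):
Base rate for 3266.13.66 is 17% + $0.82/unit.
Origin Serara qualifies under the Karmark–Serara agreement and 3266.13.66 is covered: preferential rate 11% applies instead.
Duty = $507,021.48 × 11% = $55,772.36.
Line 2 (8833.26.04, Pelay, 3,014 units, $363,759.66):
Base rate for 8833.26.04 is 10% + $3.61/unit.
8833.26.04 has an FTA preferential rate, but origin Pelay is not Serara; base rate stands.
Duty = $363,759.66 × 10% + 3,014 × $3.61 = $47,256.51.
Line 3 (5544.33.74, Pelay, 240 kg, $28,572.00):
Code 5544.33.74 is under a tariff-rate quota (threshold 184 kg). In-quota: 184 kg at 2.5%; over-quota: 56 kg at 14%.
Pro-rata value split: in-quota = $28,572.00 × 184/240 = $21,905.20; over-quota = $28,572.00 − $21,905.20 = $6,666.80.
In-quota duty = $21,905.20 × 2.5% = $547.63. Over-quota duty = $6,666.80 × 14% = $933.35.
Line duty = $547.63 + $933.35 = $1,480.98.
Total = $55,772.36 + $47,256.51 + $1,480.98 = $104,509.85.

$104,509.85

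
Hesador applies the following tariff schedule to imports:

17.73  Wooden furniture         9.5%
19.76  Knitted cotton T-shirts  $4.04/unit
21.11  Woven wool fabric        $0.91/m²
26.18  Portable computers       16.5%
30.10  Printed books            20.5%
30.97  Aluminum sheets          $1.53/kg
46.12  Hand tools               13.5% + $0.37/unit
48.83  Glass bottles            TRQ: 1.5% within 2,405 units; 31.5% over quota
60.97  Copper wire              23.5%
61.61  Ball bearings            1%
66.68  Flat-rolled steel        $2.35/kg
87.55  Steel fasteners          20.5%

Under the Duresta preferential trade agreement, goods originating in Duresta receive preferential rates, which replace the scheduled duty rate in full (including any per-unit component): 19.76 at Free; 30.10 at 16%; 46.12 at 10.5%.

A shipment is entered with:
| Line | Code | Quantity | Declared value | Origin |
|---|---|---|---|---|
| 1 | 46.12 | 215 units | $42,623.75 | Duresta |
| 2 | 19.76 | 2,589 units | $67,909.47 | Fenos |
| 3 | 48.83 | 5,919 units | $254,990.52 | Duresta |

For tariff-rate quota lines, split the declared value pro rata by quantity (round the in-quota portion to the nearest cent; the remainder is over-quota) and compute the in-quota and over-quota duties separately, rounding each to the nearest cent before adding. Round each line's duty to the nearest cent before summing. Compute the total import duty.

$64,174.84

Line 1 (46.12, Duresta, 215 units, $42,623.75):
Base rate for 46.12 is 13.5% + $0.37/unit.
Origin Duresta qualifies under the Hesador–Duresta agreement and 46.12 is covered: preferential rate 10.5% applies instead.
Duty = $42,623.75 × 10.5% = $4,475.49.
Line 2 (19.76, Fenos, 2,589 units, $67,909.47):
Base rate for 19.76 is $4.04/unit.
19.76 has an FTA preferential rate, but origin Fenos is not Duresta; base rate stands.
Duty = 2,589 × $4.04 = $10,459.56.
Line 3 (48.83, Duresta, 5,919 units, $254,990.52):
Code 48.83 is under a tariff-rate quota (threshold 2,405 units). In-quota: 2,405 units at 1.5%; over-quota: 3,514 units at 31.5%.
Pro-rata value split: in-quota = $254,990.52 × 2,405/5,919 = $103,607.40; over-quota = $254,990.52 − $103,607.40 = $151,383.12.
In-quota duty = $103,607.40 × 1.5% = $1,554.11. Over-quota duty = $151,383.12 × 31.5% = $47,685.68.
Line duty = $1,554.11 + $47,685.68 = $49,239.79.
Total = $4,475.49 + $10,459.56 + $49,239.79 = $64,174.84.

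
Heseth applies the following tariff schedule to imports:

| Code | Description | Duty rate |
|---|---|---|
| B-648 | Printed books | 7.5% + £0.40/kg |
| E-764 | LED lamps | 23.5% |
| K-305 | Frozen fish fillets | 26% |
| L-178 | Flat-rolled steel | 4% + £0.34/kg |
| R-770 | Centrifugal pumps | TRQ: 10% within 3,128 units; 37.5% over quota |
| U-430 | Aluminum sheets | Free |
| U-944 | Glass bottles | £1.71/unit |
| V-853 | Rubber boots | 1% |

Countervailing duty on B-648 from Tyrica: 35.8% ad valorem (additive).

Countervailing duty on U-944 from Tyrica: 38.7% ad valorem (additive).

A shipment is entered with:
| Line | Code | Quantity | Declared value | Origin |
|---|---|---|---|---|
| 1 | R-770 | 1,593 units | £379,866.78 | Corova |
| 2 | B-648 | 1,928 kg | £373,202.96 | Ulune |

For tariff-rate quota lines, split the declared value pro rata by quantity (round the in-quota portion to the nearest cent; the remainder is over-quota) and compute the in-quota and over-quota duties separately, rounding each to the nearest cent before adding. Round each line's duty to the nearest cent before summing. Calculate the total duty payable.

Line 1 (R-770, Corova, 1,593 units, £379,866.78):
Code R-770 is under a tariff-rate quota (threshold 3,128 units). Quantity 1,593 units is within the quota, so the in-quota rate 10% applies to the full value.
Duty = £379,866.78 × 10% = £37,986.68.
Line 2 (B-648, Ulune, 1,928 kg, £373,202.96):
Base rate for B-648 is 7.5% + £0.40/kg.
The additional-duty order on B-648 targets Tyrica, not Ulune; it does not apply.
Duty = £373,202.96 × 7.5% + 1,928 × £0.40 = £28,761.42.
Total = £37,986.68 + £28,761.42 = £66,748.10.

£66,748.10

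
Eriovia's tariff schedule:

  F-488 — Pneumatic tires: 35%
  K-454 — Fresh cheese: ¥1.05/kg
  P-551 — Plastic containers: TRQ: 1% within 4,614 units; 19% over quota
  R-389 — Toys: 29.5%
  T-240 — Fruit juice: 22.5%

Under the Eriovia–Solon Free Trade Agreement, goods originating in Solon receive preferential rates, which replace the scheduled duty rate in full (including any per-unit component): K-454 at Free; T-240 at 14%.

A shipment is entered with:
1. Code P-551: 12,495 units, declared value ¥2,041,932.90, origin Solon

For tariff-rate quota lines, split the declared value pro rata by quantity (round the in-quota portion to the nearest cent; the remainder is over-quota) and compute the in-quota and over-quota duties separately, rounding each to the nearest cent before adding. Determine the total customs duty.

Line 1 (P-551, Solon, 12,495 units, ¥2,041,932.90):
Code P-551 is under a tariff-rate quota (threshold 4,614 units). In-quota: 4,614 units at 1%; over-quota: 7,881 units at 19%.
Pro-rata value split: in-quota = ¥2,041,932.90 × 4,614/12,495 = ¥754,019.88; over-quota = ¥2,041,932.90 − ¥754,019.88 = ¥1,287,913.02.
In-quota duty = ¥754,019.88 × 1% = ¥7,540.20. Over-quota duty = ¥1,287,913.02 × 19% = ¥244,703.47.
Line duty = ¥7,540.20 + ¥244,703.47 = ¥252,243.67.

¥252,243.67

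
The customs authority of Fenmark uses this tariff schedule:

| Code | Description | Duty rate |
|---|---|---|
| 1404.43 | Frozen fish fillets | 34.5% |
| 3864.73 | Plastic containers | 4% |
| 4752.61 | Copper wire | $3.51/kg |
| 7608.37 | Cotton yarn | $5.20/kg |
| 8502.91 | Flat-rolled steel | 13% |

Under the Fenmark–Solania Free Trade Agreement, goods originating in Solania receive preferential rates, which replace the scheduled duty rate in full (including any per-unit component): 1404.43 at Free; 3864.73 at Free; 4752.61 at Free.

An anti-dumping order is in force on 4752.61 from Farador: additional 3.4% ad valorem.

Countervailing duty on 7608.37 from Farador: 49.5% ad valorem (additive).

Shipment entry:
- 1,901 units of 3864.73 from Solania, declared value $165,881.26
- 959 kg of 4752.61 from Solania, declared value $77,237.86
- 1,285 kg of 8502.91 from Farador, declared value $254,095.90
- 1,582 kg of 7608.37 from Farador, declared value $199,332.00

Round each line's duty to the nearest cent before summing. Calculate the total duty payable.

Line 1 (3864.73, Solania, 1,901 units, $165,881.26):
Base rate for 3864.73 is 4%.
Origin Solania qualifies under the Fenmark–Solania agreement and 3864.73 is covered: preferential rate Free applies instead.
Duty = $165,881.26 × 0% = $0.00.
Line 2 (4752.61, Solania, 959 kg, $77,237.86):
Base rate for 4752.61 is $3.51/kg.
Origin Solania qualifies under the Fenmark–Solania agreement and 4752.61 is covered: preferential rate Free applies instead.
The additional-duty order on 4752.61 targets Farador, not Solania; it does not apply.
Duty = $77,237.86 × 0% = $0.00.
Line 3 (8502.91, Farador, 1,285 kg, $254,095.90):
Base rate for 8502.91 is 13%.
Duty = $254,095.90 × 13% = $33,032.47.
Line 4 (7608.37, Farador, 1,582 kg, $199,332.00):
Base rate for 7608.37 is $5.20/kg.
Additional duty on 7608.37 from Farador: +49.5% ad valorem. Applied ad valorem rate = 49.5%.
Duty = $199,332.00 × 49.5% + 1,582 × $5.20 = $106,895.74.
Total = $0.00 + $0.00 + $33,032.47 + $106,895.74 = $139,928.21.

$139,928.21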